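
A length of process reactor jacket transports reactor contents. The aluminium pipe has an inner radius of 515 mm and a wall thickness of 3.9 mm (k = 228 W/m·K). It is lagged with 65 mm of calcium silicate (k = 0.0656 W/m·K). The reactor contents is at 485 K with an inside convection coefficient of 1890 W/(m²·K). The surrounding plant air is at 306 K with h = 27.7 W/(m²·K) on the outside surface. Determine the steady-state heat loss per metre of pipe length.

q′ ≈ 604 W/m

Radial resistances (cylindrical: R_cond = ln(r_o/r_i)/(2πkL), R_conv = 1/(h·2πrL)):
R_inner film = 1/(h_i·2πr₁L) = 1/(1890×2π×0.515×1) = 1.635×10^-4 K/W
R_aluminium pipe wall = ln(518.9/515)/(2π×228×1) = 5.266×10^-6 K/W
R_calcium silicate = ln(583.9/518.9)/(2π×0.0656×1) = 0.2863 K/W
R_outer film = 1/(h_o·2πr_oL) = 1/(27.7×2π×0.5839×1) = 0.00984 K/W
R_total = 0.2963 K/W
Q = ΔT/R_total = 179/0.2963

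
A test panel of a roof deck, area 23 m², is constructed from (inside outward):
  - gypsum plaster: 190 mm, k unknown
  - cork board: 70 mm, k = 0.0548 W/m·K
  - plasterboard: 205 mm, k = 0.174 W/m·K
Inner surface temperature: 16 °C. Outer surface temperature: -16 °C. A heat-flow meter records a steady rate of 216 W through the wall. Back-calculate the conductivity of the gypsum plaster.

k ≈ 0.2 W/(m·K)

Thermal resistances in series:
R_cork board = L/(kA) = 0.07/(0.0548×23) = 0.05554 K/W
R_plasterboard = L/(kA) = 0.205/(0.174×23) = 0.05122 K/W
Sum of known resistances R_other = 0.1068 K/W
Total R = ΔT/Q = 32/216 = 0.1481 K/W
R_gypsum plaster = R_total − R_other = 0.04139 K/W
k = L/(R·A) = 0.19/(0.04139×23)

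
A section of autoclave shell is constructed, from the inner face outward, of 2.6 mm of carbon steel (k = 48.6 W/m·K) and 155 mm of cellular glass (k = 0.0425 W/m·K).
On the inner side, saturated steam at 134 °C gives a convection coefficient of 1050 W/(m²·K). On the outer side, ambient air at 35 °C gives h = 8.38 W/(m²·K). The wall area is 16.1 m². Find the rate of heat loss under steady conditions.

Q ≈ 423 W

Treating each layer as a thermal resistance in series:
R_inner film = 1/(h_i·A) = 1/(1050×16.1) = 5.915×10^-5 K/W
R_carbon steel = L/(kA) = 0.0026/(48.6×16.1) = 3.323×10^-6 K/W
R_cellular glass = L/(kA) = 0.155/(0.0425×16.1) = 0.2265 K/W
R_outer film = 1/(h_o·A) = 1/(8.38×16.1) = 0.007412 K/W
R_total = 0.234 K/W
Q = ΔT / R_total = 99 / 0.234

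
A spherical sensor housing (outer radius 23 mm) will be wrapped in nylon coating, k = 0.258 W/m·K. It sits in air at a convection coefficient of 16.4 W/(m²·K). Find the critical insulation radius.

r_cr ≈ 31.5 mm

For a sphere r_cr = 2k/h = 2×0.258/16.4
r_cr = 31.5 mm; since the bare radius (23 mm) is below r_cr, adding a thin layer of insulation will *increase* heat loss.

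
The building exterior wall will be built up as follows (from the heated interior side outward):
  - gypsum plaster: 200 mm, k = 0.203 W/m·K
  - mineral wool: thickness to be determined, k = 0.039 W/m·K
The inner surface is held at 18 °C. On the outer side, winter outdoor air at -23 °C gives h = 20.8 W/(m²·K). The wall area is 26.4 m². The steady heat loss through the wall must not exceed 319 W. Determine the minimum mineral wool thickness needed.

L ≈ 92 mm

Model the wall as resistances in series:
R_gypsum plaster = L/(kA) = 0.2/(0.203×26.4) = 0.03732 K/W
R_outer film = 1/(h_o·A) = 1/(20.8×26.4) = 0.001821 K/W
Sum of the known resistances R_other = 0.03914 K/W
Required total resistance R_tot = ΔT/Q_allow = 41/319 = 0.1285 K/W
R_mineral wool = R_tot − R_other = 0.08939 K/W
L = R·k·A = 0.08939×0.039×26.4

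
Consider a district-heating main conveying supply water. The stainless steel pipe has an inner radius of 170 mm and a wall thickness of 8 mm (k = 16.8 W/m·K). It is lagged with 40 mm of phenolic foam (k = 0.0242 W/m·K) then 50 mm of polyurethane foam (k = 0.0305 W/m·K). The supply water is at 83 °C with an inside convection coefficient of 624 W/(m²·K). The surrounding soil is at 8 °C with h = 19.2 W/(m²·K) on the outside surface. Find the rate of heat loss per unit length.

Cylindrical conduction, so R = ln(r₂/r₁)/(2πkL) per layer, in series:
R_inner film = 1/(h_i·2πr₁L) = 1/(624×2π×0.17×1) = 0.0015 K/W
R_stainless steel pipe wall = ln(178/170)/(2π×16.8×1) = 4.356×10^-4 K/W
R_phenolic foam = ln(218/178)/(2π×0.0242×1) = 1.333 K/W
R_polyurethane foam = ln(268/218)/(2π×0.0305×1) = 1.078 K/W
R_outer film = 1/(h_o·2πr_oL) = 1/(19.2×2π×0.268×1) = 0.03093 K/W
R_total = 2.444 K/W
Q = ΔT/R_total = 75/2.444

q′ ≈ 30.7 W/m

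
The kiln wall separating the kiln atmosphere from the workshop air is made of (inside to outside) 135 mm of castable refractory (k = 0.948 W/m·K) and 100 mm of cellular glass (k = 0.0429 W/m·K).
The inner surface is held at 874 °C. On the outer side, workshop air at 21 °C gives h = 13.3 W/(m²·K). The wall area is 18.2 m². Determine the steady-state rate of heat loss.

Q ≈ 6090 W

Thermal resistances in series:
R_castable refractory = L/(kA) = 0.135/(0.948×18.2) = 0.007824 K/W
R_cellular glass = L/(kA) = 0.1/(0.0429×18.2) = 0.1281 K/W
R_outer film = 1/(h_o·A) = 1/(13.3×18.2) = 0.004131 K/W
R_total = 0.14 K/W
Q = ΔT / R_total = 853 / 0.14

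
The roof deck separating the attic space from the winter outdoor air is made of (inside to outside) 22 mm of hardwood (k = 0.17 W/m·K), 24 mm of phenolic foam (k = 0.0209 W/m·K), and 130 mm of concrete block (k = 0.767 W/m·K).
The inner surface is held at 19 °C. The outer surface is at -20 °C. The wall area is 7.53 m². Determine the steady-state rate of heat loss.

Q ≈ 203 W

Model the wall as resistances in series:
R_hardwood = L/(kA) = 0.022/(0.17×7.53) = 0.01719 K/W
R_phenolic foam = L/(kA) = 0.024/(0.0209×7.53) = 0.1525 K/W
R_concrete block = L/(kA) = 0.13/(0.767×7.53) = 0.02251 K/W
R_total = 0.1922 K/W
Q = ΔT / R_total = 39 / 0.1922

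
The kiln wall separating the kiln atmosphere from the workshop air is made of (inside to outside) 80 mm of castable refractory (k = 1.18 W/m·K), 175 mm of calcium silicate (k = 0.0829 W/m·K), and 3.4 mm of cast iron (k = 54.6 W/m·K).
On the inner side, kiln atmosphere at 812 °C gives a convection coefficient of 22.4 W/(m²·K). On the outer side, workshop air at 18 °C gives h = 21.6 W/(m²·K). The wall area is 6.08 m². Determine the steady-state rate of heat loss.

Q ≈ 2130 W

Thermal resistances in series:
R_inner film = 1/(h_i·A) = 1/(22.4×6.08) = 0.007343 K/W
R_castable refractory = L/(kA) = 0.08/(1.18×6.08) = 0.01115 K/W
R_calcium silicate = L/(kA) = 0.175/(0.0829×6.08) = 0.3472 K/W
R_cast iron = L/(kA) = 0.0034/(54.6×6.08) = 1.024×10^-5 K/W
R_outer film = 1/(h_o·A) = 1/(21.6×6.08) = 0.007615 K/W
R_total = 0.3733 K/W
Q = ΔT / R_total = 794 / 0.3733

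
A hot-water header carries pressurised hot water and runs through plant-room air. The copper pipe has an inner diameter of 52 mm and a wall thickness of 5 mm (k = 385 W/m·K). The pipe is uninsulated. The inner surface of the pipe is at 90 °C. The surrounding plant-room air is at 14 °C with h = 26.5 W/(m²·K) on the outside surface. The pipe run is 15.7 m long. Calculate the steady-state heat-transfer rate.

Per-layer cylindrical resistances, series-summed:
R_copper pipe wall = ln(31/26)/(2π×385×15.7) = 4.631×10^-6 K/W
R_outer film = 1/(h_o·2πr_oL) = 1/(26.5×2π×0.031×15.7) = 0.01234 K/W
R_total = 0.01234 K/W
Q = ΔT/R_total = 76/0.01234

Q ≈ 6160 W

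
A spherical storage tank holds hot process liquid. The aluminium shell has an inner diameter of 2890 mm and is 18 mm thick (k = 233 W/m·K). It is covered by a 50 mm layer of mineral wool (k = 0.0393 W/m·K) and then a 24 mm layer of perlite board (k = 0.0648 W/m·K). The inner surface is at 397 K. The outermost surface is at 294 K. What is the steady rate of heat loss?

Q ≈ 1760 W

Radial (spherical) resistances in series:
R_aluminium shell = (1/1.445 − 1/1.463)/(4π×233) = 2.908×10^-6 K/W
R_mineral wool = (1/1.463 − 1/1.513)/(4π×0.0393) = 0.04574 K/W
R_perlite board = (1/1.513 − 1/1.537)/(4π×0.0648) = 0.01267 K/W
R_total = 0.05842 K/W
Q = ΔT/R_total = 103/0.05842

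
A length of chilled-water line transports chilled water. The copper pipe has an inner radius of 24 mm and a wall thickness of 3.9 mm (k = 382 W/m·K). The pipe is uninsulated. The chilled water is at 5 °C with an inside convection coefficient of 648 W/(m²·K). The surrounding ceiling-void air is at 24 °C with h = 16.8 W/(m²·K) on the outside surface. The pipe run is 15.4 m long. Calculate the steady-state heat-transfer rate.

Q ≈ 836 W

Treating each annulus and film as a series resistance:
R_inner film = 1/(h_i·2πr₁L) = 1/(648×2π×0.024×15.4) = 6.645×10^-4 K/W
R_copper pipe wall = ln(27.9/24)/(2π×382×15.4) = 4.074×10^-6 K/W
R_outer film = 1/(h_o·2πr_oL) = 1/(16.8×2π×0.0279×15.4) = 0.02205 K/W
R_total = 0.02272 K/W
Q = ΔT/R_total = 19/0.02272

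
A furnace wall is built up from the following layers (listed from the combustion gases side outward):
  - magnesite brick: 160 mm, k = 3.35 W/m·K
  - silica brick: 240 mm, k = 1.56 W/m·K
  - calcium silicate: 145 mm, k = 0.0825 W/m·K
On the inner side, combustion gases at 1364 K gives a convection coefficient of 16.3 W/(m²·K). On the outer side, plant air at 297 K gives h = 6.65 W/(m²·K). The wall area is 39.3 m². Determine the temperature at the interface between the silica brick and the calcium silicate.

T ≈ 1230 K

Using the resistance-network approach (series):
R_inner film = 1/(h_i·A) = 1/(16.3×39.3) = 0.001561 K/W
R_magnesite brick = L/(kA) = 0.16/(3.35×39.3) = 0.001215 K/W
R_silica brick = L/(kA) = 0.24/(1.56×39.3) = 0.003915 K/W
R_calcium silicate = L/(kA) = 0.145/(0.0825×39.3) = 0.04472 K/W
R_outer film = 1/(h_o·A) = 1/(6.65×39.3) = 0.003826 K/W
R_total = 0.05524 K/W;  Q = ΔT/R_total = 1067/0.05524 = 19320 W
T_interface = T_inner − Q·ΣR(inner→interface) = 1364 − 19300×0.006691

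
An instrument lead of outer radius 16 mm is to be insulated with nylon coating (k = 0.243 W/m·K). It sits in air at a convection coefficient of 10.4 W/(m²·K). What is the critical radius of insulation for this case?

For a cylinder r_cr = k/h = 0.243/10.4
r_cr = 23.4 mm; since the bare radius (16 mm) is below r_cr, adding a thin layer of insulation will *increase* heat loss.

r_cr ≈ 23.4 mm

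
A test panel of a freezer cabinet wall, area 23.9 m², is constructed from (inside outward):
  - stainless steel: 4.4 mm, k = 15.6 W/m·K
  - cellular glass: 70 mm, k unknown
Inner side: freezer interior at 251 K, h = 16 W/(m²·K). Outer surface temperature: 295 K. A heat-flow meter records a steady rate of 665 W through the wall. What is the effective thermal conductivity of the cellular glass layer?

k ≈ 0.0461 W/(m·K)

Treating each layer as a thermal resistance in series:
R_inner film = 1/(h_i·A) = 1/(16×23.9) = 0.002615 K/W
R_stainless steel = L/(kA) = 0.0044/(15.6×23.9) = 1.18×10^-5 K/W
Sum of known resistances R_other = 0.002627 K/W
Total R = ΔT/Q = 44/665 = 0.06617 K/W
R_cellular glass = R_total − R_other = 0.06354 K/W
k = L/(R·A) = 0.07/(0.06354×23.9)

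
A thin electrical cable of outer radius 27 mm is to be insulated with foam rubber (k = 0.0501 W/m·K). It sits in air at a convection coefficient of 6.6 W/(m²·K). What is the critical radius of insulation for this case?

r_cr ≈ 7.59 mm

For a cylinder r_cr = k/h = 0.0501/6.6
r_cr = 7.59 mm; since the bare radius (27 mm) is above r_cr, any added insulation will reduce heat loss.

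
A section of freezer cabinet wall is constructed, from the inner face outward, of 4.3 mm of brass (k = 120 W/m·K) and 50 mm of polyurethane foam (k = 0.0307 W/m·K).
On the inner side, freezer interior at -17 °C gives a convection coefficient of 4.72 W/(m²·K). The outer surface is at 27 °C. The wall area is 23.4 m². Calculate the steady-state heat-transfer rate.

Q ≈ 559 W

Using the resistance-network approach (series):
R_inner film = 1/(h_i·A) = 1/(4.72×23.4) = 0.009054 K/W
R_brass = L/(kA) = 0.0043/(120×23.4) = 1.531×10^-6 K/W
R_polyurethane foam = L/(kA) = 0.05/(0.0307×23.4) = 0.0696 K/W
R_total = 0.07866 K/W
Q = ΔT / R_total = 44 / 0.07866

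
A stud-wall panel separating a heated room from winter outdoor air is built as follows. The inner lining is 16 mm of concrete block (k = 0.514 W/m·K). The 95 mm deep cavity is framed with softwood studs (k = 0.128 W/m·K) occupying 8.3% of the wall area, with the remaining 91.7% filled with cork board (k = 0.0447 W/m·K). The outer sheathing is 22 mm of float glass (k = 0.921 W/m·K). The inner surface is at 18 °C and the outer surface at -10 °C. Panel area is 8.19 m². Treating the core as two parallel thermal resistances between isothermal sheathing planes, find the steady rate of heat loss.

Sheathing layers in series; stud and cavity paths in parallel between them.
R_inner = 0.016/(0.514×8.19) = 0.003801 K/W
R_stud  = 0.095/(0.128×0.083×8.19) = 1.092 K/W
R_cav   = 0.095/(0.0447×0.917×8.19) = 0.283 K/W
1/R_core = 1/R_stud + 1/R_cav → R_core = 0.2247 K/W
R_outer = 0.022/(0.921×8.19) = 0.002917 K/W
R_total = 0.2315 K/W
Q = ΔT/R_total = 28/0.2315

Q ≈ 121 W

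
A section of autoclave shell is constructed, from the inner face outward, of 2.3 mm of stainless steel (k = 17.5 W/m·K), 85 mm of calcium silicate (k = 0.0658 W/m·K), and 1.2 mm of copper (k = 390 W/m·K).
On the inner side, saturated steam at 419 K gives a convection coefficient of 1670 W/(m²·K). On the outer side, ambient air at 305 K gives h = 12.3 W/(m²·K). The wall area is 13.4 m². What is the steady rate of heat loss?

Q ≈ 1110 W

Using the resistance-network approach (series):
R_inner film = 1/(h_i·A) = 1/(1670×13.4) = 4.469×10^-5 K/W
R_stainless steel = L/(kA) = 0.0023/(17.5×13.4) = 9.808×10^-6 K/W
R_calcium silicate = L/(kA) = 0.085/(0.0658×13.4) = 0.0964 K/W
R_copper = L/(kA) = 0.0012/(390×13.4) = 2.296×10^-7 K/W
R_outer film = 1/(h_o·A) = 1/(12.3×13.4) = 0.006067 K/W
R_total = 0.1025 K/W
Q = ΔT / R_total = 114 / 0.1025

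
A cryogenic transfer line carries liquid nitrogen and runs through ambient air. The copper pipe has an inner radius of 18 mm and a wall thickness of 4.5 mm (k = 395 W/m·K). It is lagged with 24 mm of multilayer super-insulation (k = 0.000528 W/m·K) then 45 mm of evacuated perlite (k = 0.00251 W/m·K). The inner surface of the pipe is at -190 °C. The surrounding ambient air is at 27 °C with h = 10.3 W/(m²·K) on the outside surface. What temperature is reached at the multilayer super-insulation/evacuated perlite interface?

T ≈ -8.7 °C

Treating each annulus and film as a series resistance:
R_copper pipe wall = ln(22.5/18)/(2π×395×1) = 8.991×10^-5 K/W
R_multilayer super-insulation = ln(46.5/22.5)/(2π×0.000528×1) = 218.8 K/W
R_evacuated perlite = ln(91.5/46.5)/(2π×0.00251×1) = 42.92 K/W
R_outer film = 1/(h_o·2πr_oL) = 1/(10.3×2π×0.0915×1) = 0.1689 K/W
R_total = 261.9 K/W
Q = ΔT/R_total = 217/261.9
Q = 0.829 W/m
T_interface = T_inner + Q·ΣR(inner→interface) = -190 + 0.829×218.8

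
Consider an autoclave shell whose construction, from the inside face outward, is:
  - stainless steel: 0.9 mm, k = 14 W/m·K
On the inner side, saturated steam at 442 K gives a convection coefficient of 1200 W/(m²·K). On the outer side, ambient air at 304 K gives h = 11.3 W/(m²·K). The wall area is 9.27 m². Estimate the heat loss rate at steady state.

Using the resistance-network approach (series):
R_inner film = 1/(h_i·A) = 1/(1200×9.27) = 8.99×10^-5 K/W
R_stainless steel = L/(kA) = 0.0009/(14×9.27) = 6.935×10^-6 K/W
R_outer film = 1/(h_o·A) = 1/(11.3×9.27) = 0.009546 K/W
R_total = 0.009643 K/W
Q = ΔT / R_total = 138 / 0.009643

Q ≈ 14300 W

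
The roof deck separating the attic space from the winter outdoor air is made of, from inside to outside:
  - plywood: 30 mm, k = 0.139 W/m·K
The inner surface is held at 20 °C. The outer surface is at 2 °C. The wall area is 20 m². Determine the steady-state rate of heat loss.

Q ≈ 1670 W

Model the wall as resistances in series:
R_plywood = L/(kA) = 0.03/(0.139×20) = 0.01079 K/W
R_total = 0.01079 K/W
Q = ΔT / R_total = 18 / 0.01079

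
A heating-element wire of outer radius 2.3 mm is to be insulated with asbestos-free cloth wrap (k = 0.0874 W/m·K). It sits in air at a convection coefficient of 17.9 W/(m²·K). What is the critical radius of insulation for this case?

For a cylinder r_cr = k/h = 0.0874/17.9
r_cr = 4.88 mm; since the bare radius (2.3 mm) is below r_cr, adding a thin layer of insulation will *increase* heat loss.

r_cr ≈ 4.88 mm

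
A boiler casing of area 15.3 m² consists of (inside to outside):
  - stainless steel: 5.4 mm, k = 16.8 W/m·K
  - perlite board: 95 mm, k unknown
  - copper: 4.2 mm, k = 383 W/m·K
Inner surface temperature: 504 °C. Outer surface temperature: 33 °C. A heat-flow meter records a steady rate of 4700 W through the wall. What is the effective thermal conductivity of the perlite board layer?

Series thermal resistances:
R_stainless steel = L/(kA) = 0.0054/(16.8×15.3) = 2.101×10^-5 K/W
R_copper = L/(kA) = 0.0042/(383×15.3) = 7.167×10^-7 K/W
Sum of known resistances R_other = 2.173×10^-5 K/W
Total R = ΔT/Q = 471/4700 = 0.1002 K/W
R_perlite board = R_total − R_other = 0.1002 K/W
k = L/(R·A) = 0.095/(0.1002×15.3)

k ≈ 0.062 W/(m·K)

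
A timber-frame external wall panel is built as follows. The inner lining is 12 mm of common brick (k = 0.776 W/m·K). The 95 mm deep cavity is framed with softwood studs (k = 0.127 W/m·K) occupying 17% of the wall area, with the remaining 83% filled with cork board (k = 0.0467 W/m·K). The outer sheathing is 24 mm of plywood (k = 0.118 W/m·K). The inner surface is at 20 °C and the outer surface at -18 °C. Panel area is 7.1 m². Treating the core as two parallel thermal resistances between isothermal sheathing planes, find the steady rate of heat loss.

Sheathing layers in series; stud and cavity paths in parallel between them.
R_inner = 0.012/(0.776×7.1) = 0.002178 K/W
R_stud  = 0.095/(0.127×0.17×7.1) = 0.6197 K/W
R_cav   = 0.095/(0.0467×0.83×7.1) = 0.3452 K/W
1/R_core = 1/R_stud + 1/R_cav → R_core = 0.2217 K/W
R_outer = 0.024/(0.118×7.1) = 0.02865 K/W
R_total = 0.2525 K/W
Q = ΔT/R_total = 38/0.2525

Q ≈ 150 W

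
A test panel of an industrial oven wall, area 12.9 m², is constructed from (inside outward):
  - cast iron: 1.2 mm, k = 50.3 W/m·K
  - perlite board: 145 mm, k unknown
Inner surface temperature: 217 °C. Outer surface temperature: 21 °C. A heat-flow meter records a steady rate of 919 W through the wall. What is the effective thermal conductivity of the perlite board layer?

k ≈ 0.0527 W/(m·K)

Using the resistance-network approach (series):
R_cast iron = L/(kA) = 0.0012/(50.3×12.9) = 1.849×10^-6 K/W
Sum of known resistances R_other = 1.849×10^-6 K/W
Total R = ΔT/Q = 196/919 = 0.2133 K/W
R_perlite board = R_total − R_other = 0.2133 K/W
k = L/(R·A) = 0.145/(0.2133×12.9)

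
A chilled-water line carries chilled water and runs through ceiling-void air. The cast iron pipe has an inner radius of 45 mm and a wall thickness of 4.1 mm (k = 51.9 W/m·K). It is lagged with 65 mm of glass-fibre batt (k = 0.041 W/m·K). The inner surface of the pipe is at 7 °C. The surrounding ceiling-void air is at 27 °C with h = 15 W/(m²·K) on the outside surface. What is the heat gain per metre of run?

Treating each annulus and film as a series resistance:
R_cast iron pipe wall = ln(49.1/45)/(2π×51.9×1) = 2.674×10^-4 K/W
R_glass-fibre batt = ln(114.1/49.1)/(2π×0.041×1) = 3.273 K/W
R_outer film = 1/(h_o·2πr_oL) = 1/(15×2π×0.1141×1) = 0.09299 K/W
R_total = 3.366 K/W
Q = ΔT/R_total = 20/3.366

q′ ≈ 5.94 W/m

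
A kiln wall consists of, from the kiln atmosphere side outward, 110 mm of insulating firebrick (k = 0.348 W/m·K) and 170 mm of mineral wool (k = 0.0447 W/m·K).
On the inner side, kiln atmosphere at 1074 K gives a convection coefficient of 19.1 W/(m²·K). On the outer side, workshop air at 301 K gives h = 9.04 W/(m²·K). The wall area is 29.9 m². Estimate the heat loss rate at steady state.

Treating each layer as a thermal resistance in series:
R_inner film = 1/(h_i·A) = 1/(19.1×29.9) = 0.001751 K/W
R_insulating firebrick = L/(kA) = 0.11/(0.348×29.9) = 0.01057 K/W
R_mineral wool = L/(kA) = 0.17/(0.0447×29.9) = 0.1272 K/W
R_outer film = 1/(h_o·A) = 1/(9.04×29.9) = 0.0037 K/W
R_total = 0.1432 K/W
Q = ΔT / R_total = 773 / 0.1432

Q ≈ 5400 W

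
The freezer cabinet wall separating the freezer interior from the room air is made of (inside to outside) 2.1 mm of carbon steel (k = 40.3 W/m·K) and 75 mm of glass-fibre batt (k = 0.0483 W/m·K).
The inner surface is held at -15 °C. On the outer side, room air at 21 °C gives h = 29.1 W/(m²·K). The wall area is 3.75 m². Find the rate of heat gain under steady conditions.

Thermal resistances in series:
R_carbon steel = L/(kA) = 0.0021/(40.3×3.75) = 1.39×10^-5 K/W
R_glass-fibre batt = L/(kA) = 0.075/(0.0483×3.75) = 0.4141 K/W
R_outer film = 1/(h_o·A) = 1/(29.1×3.75) = 0.009164 K/W
R_total = 0.4233 K/W
Q = ΔT / R_total = 36 / 0.4233

Q ≈ 85.1 W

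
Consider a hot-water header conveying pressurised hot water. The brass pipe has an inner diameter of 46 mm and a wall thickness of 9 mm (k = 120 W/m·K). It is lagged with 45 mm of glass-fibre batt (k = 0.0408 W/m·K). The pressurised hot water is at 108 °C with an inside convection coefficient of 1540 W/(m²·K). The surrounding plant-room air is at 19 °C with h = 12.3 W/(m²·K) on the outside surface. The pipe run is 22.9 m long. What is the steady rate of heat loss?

Cylindrical conduction, so R = ln(r₂/r₁)/(2πkL) per layer, in series:
R_inner film = 1/(h_i·2πr₁L) = 1/(1540×2π×0.023×22.9) = 1.962×10^-4 K/W
R_brass pipe wall = ln(32/23)/(2π×120×22.9) = 1.913×10^-5 K/W
R_glass-fibre batt = ln(77/32)/(2π×0.0408×22.9) = 0.1496 K/W
R_outer film = 1/(h_o·2πr_oL) = 1/(12.3×2π×0.077×22.9) = 0.007338 K/W
R_total = 0.1571 K/W
Q = ΔT/R_total = 89/0.1571

Q ≈ 566 W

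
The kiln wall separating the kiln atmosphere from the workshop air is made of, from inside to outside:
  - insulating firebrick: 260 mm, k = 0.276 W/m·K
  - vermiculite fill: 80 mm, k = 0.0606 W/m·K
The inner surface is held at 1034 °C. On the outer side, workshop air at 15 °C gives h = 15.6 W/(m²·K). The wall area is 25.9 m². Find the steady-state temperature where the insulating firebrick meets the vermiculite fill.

Model the wall as resistances in series:
R_insulating firebrick = L/(kA) = 0.26/(0.276×25.9) = 0.03637 K/W
R_vermiculite fill = L/(kA) = 0.08/(0.0606×25.9) = 0.05097 K/W
R_outer film = 1/(h_o·A) = 1/(15.6×25.9) = 0.002475 K/W
R_total = 0.08982 K/W;  Q = ΔT/R_total = 1019/0.08982 = 11350 W
T_interface = T_inner − Q·ΣR(inner→interface) = 1034 − 11300×0.03637

T ≈ 621 °C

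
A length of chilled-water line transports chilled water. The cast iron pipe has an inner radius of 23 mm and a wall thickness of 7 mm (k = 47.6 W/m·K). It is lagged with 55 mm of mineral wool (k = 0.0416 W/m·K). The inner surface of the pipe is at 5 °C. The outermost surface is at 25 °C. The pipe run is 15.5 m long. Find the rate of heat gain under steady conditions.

For a radial system each layer contributes R = ln(r_out/r_in)/(2πkL); films add R = 1/(hA).
R_cast iron pipe wall = ln(30/23)/(2π×47.6×15.5) = 5.732×10^-5 K/W
R_mineral wool = ln(85/30)/(2π×0.0416×15.5) = 0.2571 K/W
R_total = 0.2571 K/W
Q = ΔT/R_total = 20/0.2571

Q ≈ 77.8 W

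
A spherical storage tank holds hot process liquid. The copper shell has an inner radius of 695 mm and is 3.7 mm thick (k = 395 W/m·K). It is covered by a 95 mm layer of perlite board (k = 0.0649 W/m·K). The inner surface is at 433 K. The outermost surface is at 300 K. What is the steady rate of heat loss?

Spherical conduction: R = (1/r_in − 1/r_out)/(4πk) per layer; series-sum.
R_copper shell = (1/0.695 − 1/0.6987)/(4π×395) = 1.535×10^-6 K/W
R_perlite board = (1/0.6987 − 1/0.7937)/(4π×0.0649) = 0.21 K/W
R_total = 0.2101 K/W
Q = ΔT/R_total = 133/0.2101

Q ≈ 633 W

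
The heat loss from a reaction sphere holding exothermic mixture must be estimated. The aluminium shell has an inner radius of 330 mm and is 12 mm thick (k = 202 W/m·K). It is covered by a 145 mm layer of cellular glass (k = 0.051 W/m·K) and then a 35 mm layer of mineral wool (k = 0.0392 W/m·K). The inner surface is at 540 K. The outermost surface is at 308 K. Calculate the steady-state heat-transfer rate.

Spherical conduction: R = (1/r_in − 1/r_out)/(4πk) per layer; series-sum.
R_aluminium shell = (1/0.33 − 1/0.342)/(4π×202) = 4.189×10^-5 K/W
R_cellular glass = (1/0.342 − 1/0.487)/(4π×0.051) = 1.358 K/W
R_mineral wool = (1/0.487 − 1/0.522)/(4π×0.0392) = 0.2795 K/W
R_total = 1.638 K/W
Q = ΔT/R_total = 232/1.638

Q ≈ 142 W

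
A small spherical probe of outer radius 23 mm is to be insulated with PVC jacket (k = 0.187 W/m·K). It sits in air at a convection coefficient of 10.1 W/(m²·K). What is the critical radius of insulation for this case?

r_cr ≈ 37 mm

For a sphere r_cr = 2k/h = 2×0.187/10.1
r_cr = 37 mm; since the bare radius (23 mm) is below r_cr, adding a thin layer of insulation will *increase* heat loss.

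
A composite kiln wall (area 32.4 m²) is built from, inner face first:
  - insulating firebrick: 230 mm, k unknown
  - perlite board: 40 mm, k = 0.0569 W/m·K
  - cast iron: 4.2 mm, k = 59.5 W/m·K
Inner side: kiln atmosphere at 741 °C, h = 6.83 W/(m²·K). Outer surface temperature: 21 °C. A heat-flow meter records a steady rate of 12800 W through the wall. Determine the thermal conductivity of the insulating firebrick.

k ≈ 0.236 W/(m·K)

Treating each layer as a thermal resistance in series:
R_inner film = 1/(h_i·A) = 1/(6.83×32.4) = 0.004519 K/W
R_perlite board = L/(kA) = 0.04/(0.0569×32.4) = 0.0217 K/W
R_cast iron = L/(kA) = 0.0042/(59.5×32.4) = 2.179×10^-6 K/W
Sum of known resistances R_other = 0.02622 K/W
Total R = ΔT/Q = 720/12800 = 0.05625 K/W
R_insulating firebrick = R_total − R_other = 0.03003 K/W
k = L/(R·A) = 0.23/(0.03003×32.4)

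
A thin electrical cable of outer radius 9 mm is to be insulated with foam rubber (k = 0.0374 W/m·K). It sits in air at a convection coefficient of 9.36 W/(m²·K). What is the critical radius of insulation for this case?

r_cr ≈ 4 mm

For a cylinder r_cr = k/h = 0.0374/9.36
r_cr = 4 mm; since the bare radius (9 mm) is above r_cr, any added insulation will reduce heat loss.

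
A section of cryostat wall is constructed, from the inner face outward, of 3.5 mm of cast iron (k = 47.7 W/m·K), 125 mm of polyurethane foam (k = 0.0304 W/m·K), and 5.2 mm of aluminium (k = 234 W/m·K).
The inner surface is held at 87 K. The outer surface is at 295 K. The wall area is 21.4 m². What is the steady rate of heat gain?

Thermal resistances in series:
R_cast iron = L/(kA) = 0.0035/(47.7×21.4) = 3.429×10^-6 K/W
R_polyurethane foam = L/(kA) = 0.125/(0.0304×21.4) = 0.1921 K/W
R_aluminium = L/(kA) = 0.0052/(234×21.4) = 1.038×10^-6 K/W
R_total = 0.1921 K/W
Q = ΔT / R_total = 208 / 0.1921

Q ≈ 1080 W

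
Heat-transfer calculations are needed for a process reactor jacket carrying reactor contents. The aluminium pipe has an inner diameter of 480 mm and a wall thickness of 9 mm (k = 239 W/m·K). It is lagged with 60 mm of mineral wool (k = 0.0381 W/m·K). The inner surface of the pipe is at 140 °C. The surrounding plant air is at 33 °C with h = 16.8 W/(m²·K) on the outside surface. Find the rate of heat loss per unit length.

Per-layer cylindrical resistances, series-summed:
R_aluminium pipe wall = ln(249/240)/(2π×239×1) = 2.452×10^-5 K/W
R_mineral wool = ln(309/249)/(2π×0.0381×1) = 0.9018 K/W
R_outer film = 1/(h_o·2πr_oL) = 1/(16.8×2π×0.309×1) = 0.03066 K/W
R_total = 0.9325 K/W
Q = ΔT/R_total = 107/0.9325

q′ ≈ 115 W/m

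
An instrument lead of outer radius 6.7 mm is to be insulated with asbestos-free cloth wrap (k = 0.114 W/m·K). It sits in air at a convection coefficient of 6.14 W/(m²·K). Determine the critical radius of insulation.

For a cylinder r_cr = k/h = 0.114/6.14
r_cr = 18.6 mm; since the bare radius (6.7 mm) is below r_cr, adding a thin layer of insulation will *increase* heat loss.

r_cr ≈ 18.6 mm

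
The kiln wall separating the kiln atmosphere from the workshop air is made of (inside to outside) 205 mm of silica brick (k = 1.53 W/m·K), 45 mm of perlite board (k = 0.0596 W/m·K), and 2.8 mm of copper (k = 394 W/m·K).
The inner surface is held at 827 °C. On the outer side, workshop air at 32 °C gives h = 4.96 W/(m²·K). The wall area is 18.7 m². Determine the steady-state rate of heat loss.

Q ≈ 13600 W

Treating each layer as a thermal resistance in series:
R_silica brick = L/(kA) = 0.205/(1.53×18.7) = 0.007165 K/W
R_perlite board = L/(kA) = 0.045/(0.0596×18.7) = 0.04038 K/W
R_copper = L/(kA) = 0.0028/(394×18.7) = 3.8×10^-7 K/W
R_outer film = 1/(h_o·A) = 1/(4.96×18.7) = 0.01078 K/W
R_total = 0.05832 K/W
Q = ΔT / R_total = 795 / 0.05832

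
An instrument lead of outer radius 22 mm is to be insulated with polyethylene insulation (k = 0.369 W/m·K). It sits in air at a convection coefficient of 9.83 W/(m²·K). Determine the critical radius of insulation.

r_cr ≈ 37.5 mm

For a cylinder r_cr = k/h = 0.369/9.83
r_cr = 37.5 mm; since the bare radius (22 mm) is below r_cr, adding a thin layer of insulation will *increase* heat loss.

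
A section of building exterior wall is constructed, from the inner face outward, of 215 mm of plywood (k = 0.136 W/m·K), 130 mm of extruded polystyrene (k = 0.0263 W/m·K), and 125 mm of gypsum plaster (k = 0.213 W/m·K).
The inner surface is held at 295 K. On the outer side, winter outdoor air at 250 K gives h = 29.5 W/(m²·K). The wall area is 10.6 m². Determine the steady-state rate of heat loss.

Q ≈ 66.8 W

Model the wall as resistances in series:
R_plywood = L/(kA) = 0.215/(0.136×10.6) = 0.1491 K/W
R_extruded polystyrene = L/(kA) = 0.13/(0.0263×10.6) = 0.4663 K/W
R_gypsum plaster = L/(kA) = 0.125/(0.213×10.6) = 0.05536 K/W
R_outer film = 1/(h_o·A) = 1/(29.5×10.6) = 0.003198 K/W
R_total = 0.674 K/W
Q = ΔT / R_total = 45 / 0.674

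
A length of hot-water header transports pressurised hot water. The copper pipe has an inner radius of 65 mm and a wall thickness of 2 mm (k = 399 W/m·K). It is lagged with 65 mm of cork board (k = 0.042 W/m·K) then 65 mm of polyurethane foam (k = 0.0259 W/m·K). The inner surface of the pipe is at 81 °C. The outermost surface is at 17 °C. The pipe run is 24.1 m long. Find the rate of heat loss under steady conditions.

Radial resistances (cylindrical: R_cond = ln(r_o/r_i)/(2πkL), R_conv = 1/(h·2πrL)):
R_copper pipe wall = ln(67/65)/(2π×399×24.1) = 5.016×10^-7 K/W
R_cork board = ln(132/67)/(2π×0.042×24.1) = 0.1066 K/W
R_polyurethane foam = ln(197/132)/(2π×0.0259×24.1) = 0.1021 K/W
R_total = 0.2087 K/W
Q = ΔT/R_total = 64/0.2087

Q ≈ 307 W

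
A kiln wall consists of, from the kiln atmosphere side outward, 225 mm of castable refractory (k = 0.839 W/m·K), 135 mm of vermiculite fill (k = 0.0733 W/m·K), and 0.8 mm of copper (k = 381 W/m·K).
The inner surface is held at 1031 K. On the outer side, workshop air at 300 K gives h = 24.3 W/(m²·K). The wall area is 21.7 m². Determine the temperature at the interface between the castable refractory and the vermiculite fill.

Treating each layer as a thermal resistance in series:
R_castable refractory = L/(kA) = 0.225/(0.839×21.7) = 0.01236 K/W
R_vermiculite fill = L/(kA) = 0.135/(0.0733×21.7) = 0.08487 K/W
R_copper = L/(kA) = 0.0008/(381×21.7) = 9.676×10^-8 K/W
R_outer film = 1/(h_o·A) = 1/(24.3×21.7) = 0.001896 K/W
R_total = 0.09913 K/W;  Q = ΔT/R_total = 731/0.09913 = 7374 W
T_interface = T_inner − Q·ΣR(inner→interface) = 1031 − 7370×0.01236

T ≈ 940 K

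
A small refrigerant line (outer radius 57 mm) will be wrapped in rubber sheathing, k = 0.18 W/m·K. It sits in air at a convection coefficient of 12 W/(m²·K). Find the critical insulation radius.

For a cylinder r_cr = k/h = 0.18/12
r_cr = 15 mm; since the bare radius (57 mm) is above r_cr, any added insulation will reduce heat loss.

r_cr ≈ 15 mm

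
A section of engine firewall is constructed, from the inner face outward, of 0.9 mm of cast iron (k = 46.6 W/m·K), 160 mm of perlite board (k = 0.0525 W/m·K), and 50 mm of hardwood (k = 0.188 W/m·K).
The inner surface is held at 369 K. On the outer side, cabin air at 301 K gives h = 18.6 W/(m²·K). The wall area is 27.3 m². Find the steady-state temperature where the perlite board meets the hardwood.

Using the resistance-network approach (series):
R_cast iron = L/(kA) = 0.0009/(46.6×27.3) = 7.074×10^-7 K/W
R_perlite board = L/(kA) = 0.16/(0.0525×27.3) = 0.1116 K/W
R_hardwood = L/(kA) = 0.05/(0.188×27.3) = 0.009742 K/W
R_outer film = 1/(h_o·A) = 1/(18.6×27.3) = 0.001969 K/W
R_total = 0.1233 K/W;  Q = ΔT/R_total = 68/0.1233 = 551.3 W
T_interface = T_inner − Q·ΣR(inner→interface) = 369 − 551×0.1116

T ≈ 307 K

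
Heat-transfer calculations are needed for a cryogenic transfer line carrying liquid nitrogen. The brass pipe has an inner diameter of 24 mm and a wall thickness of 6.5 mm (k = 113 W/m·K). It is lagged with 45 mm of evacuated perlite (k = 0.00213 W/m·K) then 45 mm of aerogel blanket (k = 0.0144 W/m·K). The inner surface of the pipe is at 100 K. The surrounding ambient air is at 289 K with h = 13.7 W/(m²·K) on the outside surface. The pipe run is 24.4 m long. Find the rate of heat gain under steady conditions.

Radial resistances (cylindrical: R_cond = ln(r_o/r_i)/(2πkL), R_conv = 1/(h·2πrL)):
R_brass pipe wall = ln(18.5/12)/(2π×113×24.4) = 2.499×10^-5 K/W
R_evacuated perlite = ln(63.5/18.5)/(2π×0.00213×24.4) = 3.777 K/W
R_aerogel blanket = ln(108.5/63.5)/(2π×0.0144×24.4) = 0.2427 K/W
R_outer film = 1/(h_o·2πr_oL) = 1/(13.7×2π×0.1085×24.4) = 0.004388 K/W
R_total = 4.024 K/W
Q = ΔT/R_total = 189/4.024

Q ≈ 47 W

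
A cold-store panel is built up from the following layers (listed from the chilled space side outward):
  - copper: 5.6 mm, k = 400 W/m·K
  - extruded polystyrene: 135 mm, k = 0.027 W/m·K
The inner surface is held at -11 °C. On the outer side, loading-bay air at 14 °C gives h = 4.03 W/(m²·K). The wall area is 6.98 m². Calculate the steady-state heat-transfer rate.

Series thermal resistances:
R_copper = L/(kA) = 0.0056/(400×6.98) = 2.006×10^-6 K/W
R_extruded polystyrene = L/(kA) = 0.135/(0.027×6.98) = 0.7163 K/W
R_outer film = 1/(h_o·A) = 1/(4.03×6.98) = 0.03555 K/W
R_total = 0.7519 K/W
Q = ΔT / R_total = 25 / 0.7519

Q ≈ 33.2 W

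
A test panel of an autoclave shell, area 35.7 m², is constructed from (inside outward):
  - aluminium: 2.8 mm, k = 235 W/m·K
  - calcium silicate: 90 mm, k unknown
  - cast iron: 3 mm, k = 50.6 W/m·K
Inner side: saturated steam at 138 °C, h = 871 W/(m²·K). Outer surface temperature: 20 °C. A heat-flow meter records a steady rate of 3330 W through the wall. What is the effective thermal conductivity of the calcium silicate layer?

k ≈ 0.0712 W/(m·K)

Series thermal resistances:
R_inner film = 1/(h_i·A) = 1/(871×35.7) = 3.216×10^-5 K/W
R_aluminium = L/(kA) = 0.0028/(235×35.7) = 3.338×10^-7 K/W
R_cast iron = L/(kA) = 0.003/(50.6×35.7) = 1.661×10^-6 K/W
Sum of known resistances R_other = 3.415×10^-5 K/W
Total R = ΔT/Q = 118/3330 = 0.03544 K/W
R_calcium silicate = R_total − R_other = 0.0354 K/W
k = L/(R·A) = 0.09/(0.0354×35.7)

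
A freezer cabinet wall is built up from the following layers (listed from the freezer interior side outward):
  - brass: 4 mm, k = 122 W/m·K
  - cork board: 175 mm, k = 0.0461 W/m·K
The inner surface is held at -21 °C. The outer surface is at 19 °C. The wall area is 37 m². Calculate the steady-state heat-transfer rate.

Series thermal resistances:
R_brass = L/(kA) = 0.004/(122×37) = 8.861×10^-7 K/W
R_cork board = L/(kA) = 0.175/(0.0461×37) = 0.1026 K/W
R_total = 0.1026 K/W
Q = ΔT / R_total = 40 / 0.1026

Q ≈ 390 W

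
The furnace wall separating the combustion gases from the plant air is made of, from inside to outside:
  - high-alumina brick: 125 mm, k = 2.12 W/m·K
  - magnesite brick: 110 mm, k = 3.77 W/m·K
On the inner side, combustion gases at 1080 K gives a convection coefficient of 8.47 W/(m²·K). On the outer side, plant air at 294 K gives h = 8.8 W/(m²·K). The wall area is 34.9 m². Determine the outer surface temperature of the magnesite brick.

Model the wall as resistances in series:
R_inner film = 1/(h_i·A) = 1/(8.47×34.9) = 0.003383 K/W
R_high-alumina brick = L/(kA) = 0.125/(2.12×34.9) = 0.001689 K/W
R_magnesite brick = L/(kA) = 0.11/(3.77×34.9) = 8.36×10^-4 K/W
R_outer film = 1/(h_o·A) = 1/(8.8×34.9) = 0.003256 K/W
R_total = 0.009164 K/W;  Q = ΔT/R_total = 786/0.009164 = 85770 W
T_interface = T_inner − Q·ΣR(inner→interface) = 1080 − 85800×0.005908

T ≈ 573 K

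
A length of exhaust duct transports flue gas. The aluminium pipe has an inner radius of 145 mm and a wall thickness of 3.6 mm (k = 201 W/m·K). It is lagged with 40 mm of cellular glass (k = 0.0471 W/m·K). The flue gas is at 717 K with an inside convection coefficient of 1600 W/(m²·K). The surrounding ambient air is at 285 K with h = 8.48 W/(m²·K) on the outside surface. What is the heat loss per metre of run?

For a radial system each layer contributes R = ln(r_out/r_in)/(2πkL); films add R = 1/(hA).
R_inner film = 1/(h_i·2πr₁L) = 1/(1600×2π×0.145×1) = 6.86×10^-4 K/W
R_aluminium pipe wall = ln(148.6/145)/(2π×201×1) = 1.942×10^-5 K/W
R_cellular glass = ln(188.6/148.6)/(2π×0.0471×1) = 0.8055 K/W
R_outer film = 1/(h_o·2πr_oL) = 1/(8.48×2π×0.1886×1) = 0.09951 K/W
R_total = 0.9057 K/W
Q = ΔT/R_total = 432/0.9057

q′ ≈ 477 W/m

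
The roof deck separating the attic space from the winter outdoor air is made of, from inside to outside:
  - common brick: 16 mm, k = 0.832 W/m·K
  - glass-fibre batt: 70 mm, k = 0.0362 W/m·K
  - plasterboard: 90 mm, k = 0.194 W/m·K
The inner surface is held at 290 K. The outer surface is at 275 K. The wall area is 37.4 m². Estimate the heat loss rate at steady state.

Q ≈ 232 W

Thermal resistances in series:
R_common brick = L/(kA) = 0.016/(0.832×37.4) = 5.142×10^-4 K/W
R_glass-fibre batt = L/(kA) = 0.07/(0.0362×37.4) = 0.0517 K/W
R_plasterboard = L/(kA) = 0.09/(0.194×37.4) = 0.0124 K/W
R_total = 0.06462 K/W
Q = ΔT / R_total = 15 / 0.06462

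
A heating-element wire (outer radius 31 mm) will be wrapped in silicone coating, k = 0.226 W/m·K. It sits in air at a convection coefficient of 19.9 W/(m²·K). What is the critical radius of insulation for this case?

r_cr ≈ 11.4 mm

For a cylinder r_cr = k/h = 0.226/19.9
r_cr = 11.4 mm; since the bare radius (31 mm) is above r_cr, any added insulation will reduce heat loss.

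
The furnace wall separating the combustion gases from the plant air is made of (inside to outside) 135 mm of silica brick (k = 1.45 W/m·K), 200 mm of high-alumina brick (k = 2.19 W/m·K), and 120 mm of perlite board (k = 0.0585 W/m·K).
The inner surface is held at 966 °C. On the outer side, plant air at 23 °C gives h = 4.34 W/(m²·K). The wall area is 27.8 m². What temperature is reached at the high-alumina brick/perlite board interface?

T ≈ 895 °C

Thermal resistances in series:
R_silica brick = L/(kA) = 0.135/(1.45×27.8) = 0.003349 K/W
R_high-alumina brick = L/(kA) = 0.2/(2.19×27.8) = 0.003285 K/W
R_perlite board = L/(kA) = 0.12/(0.0585×27.8) = 0.07379 K/W
R_outer film = 1/(h_o·A) = 1/(4.34×27.8) = 0.008288 K/W
R_total = 0.08871 K/W;  Q = ΔT/R_total = 943/0.08871 = 10630 W
T_interface = T_inner − Q·ΣR(inner→interface) = 966 − 10600×0.006634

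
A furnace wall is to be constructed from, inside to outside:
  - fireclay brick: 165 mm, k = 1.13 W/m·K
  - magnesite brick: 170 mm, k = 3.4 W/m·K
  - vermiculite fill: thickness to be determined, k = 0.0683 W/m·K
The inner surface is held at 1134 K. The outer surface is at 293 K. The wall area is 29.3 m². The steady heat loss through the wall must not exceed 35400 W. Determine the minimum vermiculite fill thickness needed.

Thermal resistances in series:
R_fireclay brick = L/(kA) = 0.165/(1.13×29.3) = 0.004984 K/W
R_magnesite brick = L/(kA) = 0.17/(3.4×29.3) = 0.001706 K/W
Sum of the known resistances R_other = 0.00669 K/W
Required total resistance R_tot = ΔT/Q_allow = 841/35400 = 0.02376 K/W
R_vermiculite fill = R_tot − R_other = 0.01707 K/W
L = R·k·A = 0.01707×0.0683×29.3

L ≈ 34.2 mm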